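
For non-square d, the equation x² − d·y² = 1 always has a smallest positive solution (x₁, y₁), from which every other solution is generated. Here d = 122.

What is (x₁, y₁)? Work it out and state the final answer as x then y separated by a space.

d=122: √d = [11; 22] (ℓ=1, odd), read p_1/q_1
i=0: a=11 ⇒ p=11, q=1
i=1: a=22 ⇒ p=243, q=22
→ (243, 22).  Check: 243²=59049, 122·22²=59048, difference 1.

243 22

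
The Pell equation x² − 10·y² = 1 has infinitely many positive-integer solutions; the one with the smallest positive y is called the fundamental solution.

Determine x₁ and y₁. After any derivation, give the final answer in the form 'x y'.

√10 → a₀=3, period (6); ℓ=1 odd so k=1
a_0=3:  p_0=3·1+0=3,  q_0=3·0+1=1
a_1=6:  p_1=6·3+1=19,  q_1=6·1+0=6
→ (19, 6).  Check: 19²=361, 10·6²=360, difference 1.

19 6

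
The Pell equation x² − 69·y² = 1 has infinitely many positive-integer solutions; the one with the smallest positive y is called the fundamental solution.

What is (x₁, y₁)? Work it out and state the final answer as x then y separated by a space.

7775 936

√69 = [8; 3,3,1,4,1,3,3,16, …], period ℓ=8 (even) → k=7
a_0=8:  p_0=8·1+0=8,  q_0=8·0+1=1
a_1=3:  p_1=3·8+1=25,  q_1=3·1+0=3
…
a_3=1:  p_3=1·83+25=108,  q_3=1·10+3=13
a_4=4:  p_4=4·108+83=515,  q_4=4·13+10=62
a_5=1:  p_5=1·515+108=623,  q_5=1·62+13=75
a_6=3:  p_6=3·623+515=2384,  q_6=3·75+62=287
a_7=3:  p_7=3·2384+623=7775,  q_7=3·287+75=936
→ (7775, 936).  Check: 7775²=60450625, 69·936²=60450624, difference 1.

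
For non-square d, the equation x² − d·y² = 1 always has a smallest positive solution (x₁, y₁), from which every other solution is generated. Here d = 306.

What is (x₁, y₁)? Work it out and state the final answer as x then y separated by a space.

√306 = [17; 2,34, …], period ℓ=2 (even) → k=1
i=0: a=17 ⇒ p=17, q=1
i=1: a=2 ⇒ p=35, q=2
fundamental: x₁=35, y₁=2  (since 1225 − 306·4 = 1)

35 2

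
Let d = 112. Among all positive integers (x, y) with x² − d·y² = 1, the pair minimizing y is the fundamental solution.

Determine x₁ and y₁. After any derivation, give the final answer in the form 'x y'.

127 12

d=112: √d = [10; 1,1,2,1,1,20] (ℓ=6, even), read p_5/q_5
step 0: (10, 1)  from 10·(1,0) + (0,1)
step 1: (11, 1)  from 1·(10,1) + (1,0)
step 2: (21, 2)  from 1·(11,1) + (10,1)
step 3: (53, 5)  from 2·(21,2) + (11,1)
step 4: (74, 7)  from 1·(53,5) + (21,2)
step 5: (127, 12)  from 1·(74,7) + (53,5)
→ (127, 12).  Check: 127²=16129, 112·12²=16128, difference 1.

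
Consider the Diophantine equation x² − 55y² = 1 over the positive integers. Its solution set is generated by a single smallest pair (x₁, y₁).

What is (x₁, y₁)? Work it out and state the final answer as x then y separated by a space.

[7; 2,2,2,14] for √55; ℓ=4 ⇒ convergent index 3
k=0  a_k=7  p_k/q_k = 7/1
k=1  a_k=2  p_k/q_k = 15/2
k=2  a_k=2  p_k/q_k = 37/5
k=3  a_k=2  p_k/q_k = 89/12
(x₁, y₁) = (89, 12);  89² − 55·12² = 1 ✓

89 12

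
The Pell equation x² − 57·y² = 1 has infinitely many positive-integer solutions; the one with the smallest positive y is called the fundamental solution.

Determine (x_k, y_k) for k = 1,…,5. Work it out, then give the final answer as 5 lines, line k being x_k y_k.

151 20
45601 6040
13771351 1824060
4158902401 550860080
1255974753751 166357920100

[7; 1,1,4,1,1,14] for √57; ℓ=6 ⇒ convergent index 5
a_0=7:  p_0=7·1+0=7,  q_0=7·0+1=1
a_1=1:  p_1=1·7+1=8,  q_1=1·1+0=1
…
a_4=1:  p_4=1·68+15=83,  q_4=1·9+2=11
a_5=1:  p_5=1·83+68=151,  q_5=1·11+9=20
fundamental: x₁=151, y₁=20  (since 22801 − 57·400 = 1)
n=2: (151,20)∘(151,20) = (151·151+57·20·20, 151·20+20·151) = (45601,6040)
n=3: (45601,6040)∘(151,20) = (151·45601+57·20·6040, 151·6040+20·45601) = (13771351,1824060)
n=4: (13771351,1824060)∘(151,20) = (151·13771351+57·20·1824060, 151·1824060+20·13771351) = (4158902401,550860080)
n=5: (4158902401,550860080)∘(151,20) = (151·4158902401+57·20·550860080, 151·550860080+20·4158902401) = (1255974753751,166357920100)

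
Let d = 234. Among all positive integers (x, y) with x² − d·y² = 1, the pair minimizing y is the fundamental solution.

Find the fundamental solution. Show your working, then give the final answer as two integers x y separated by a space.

5201 340

[15; 3,2,1,2,1,2,3,30] for √234; ℓ=8 ⇒ convergent index 7
k=0  a_k=15  p_k/q_k = 15/1
…
k=2  a_k=2  p_k/q_k = 107/7
…
k=6  a_k=2  p_k/q_k = 1545/101
k=7  a_k=3  p_k/q_k = 5201/340
→ (5201, 340).  Check: 5201²=27050401, 234·340²=27050400, difference 1.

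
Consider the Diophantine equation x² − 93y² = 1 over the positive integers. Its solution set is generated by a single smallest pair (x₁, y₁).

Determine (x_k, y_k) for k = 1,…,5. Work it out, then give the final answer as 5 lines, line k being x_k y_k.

12151 1260
295293601 30620520
7176225079351 744139875780
174396621583094401 18084087230585040
4238186690536135053751 439479487133537766300

√93 = [9; 1,1,1,4,6,4,1,1,1,18, …], period ℓ=10 (even) → k=9
i=0: a=9 ⇒ p=9, q=1
i=1: a=1 ⇒ p=10, q=1
…
i=4: a=4 ⇒ p=135, q=14
i=5: a=6 ⇒ p=839, q=87
…
i=7: a=1 ⇒ p=4330, q=449
i=8: a=1 ⇒ p=7821, q=811
i=9: a=1 ⇒ p=12151, q=1260
fundamental: x₁=12151, y₁=1260  (since 147646801 − 93·1587600 = 1)
(x_2, y_2) = (12151·12151 + 93·1260·1260, 12151·1260 + 1260·12151) = (295293601, 30620520)
(x_3, y_3) = (12151·295293601 + 93·1260·30620520, 12151·30620520 + 1260·295293601) = (7176225079351, 744139875780)
(x_4, y_4) = (12151·7176225079351 + 93·1260·744139875780, 12151·744139875780 + 1260·7176225079351) = (174396621583094401, 18084087230585040)
(x_5, y_5) = (12151·174396621583094401 + 93·1260·18084087230585040, 12151·18084087230585040 + 1260·174396621583094401) = (4238186690536135053751, 439479487133537766300)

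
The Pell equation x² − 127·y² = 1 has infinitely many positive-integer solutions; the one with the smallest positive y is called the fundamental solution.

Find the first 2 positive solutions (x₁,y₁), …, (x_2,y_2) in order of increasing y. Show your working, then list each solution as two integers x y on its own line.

[11; 3,1,2,2,7,11,7,2,2,1,3,22] for √127; ℓ=12 ⇒ convergent index 11
step 0: (11, 1)  from 11·(1,0) + (0,1)
step 1: (34, 3)  from 3·(11,1) + (1,0)
step 2: (45, 4)  from 1·(34,3) + (11,1)
…
step 5: (2175, 193)  from 7·(293,26) + (124,11)
step 6: (24218, 2149)  from 11·(2175,193) + (293,26)
…
step 8: (367620, 32621)  from 2·(171701,15236) + (24218,2149)
step 9: (906941, 80478)  from 2·(367620,32621) + (171701,15236)
step 10: (1274561, 113099)  from 1·(906941,80478) + (367620,32621)
step 11: (4730624, 419775)  from 3·(1274561,113099) + (906941,80478)
→ (4730624, 419775).  Check: 4730624²=22378803429376, 127·419775²=22378803429375, difference 1.
(4730624+419775√127)^2 = 44757606858751 + 3971595379200√127

4730624 419775
44757606858751 3971595379200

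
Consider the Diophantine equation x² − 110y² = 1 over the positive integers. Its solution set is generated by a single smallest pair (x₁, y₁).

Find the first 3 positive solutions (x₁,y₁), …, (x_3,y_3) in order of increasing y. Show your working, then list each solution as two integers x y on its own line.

21 2
881 84
36981 3526

[10; 2,20] for √110; ℓ=2 ⇒ convergent index 1
a_0=10:  p_0=10·1+0=10,  q_0=10·0+1=1
a_1=2:  p_1=2·10+1=21,  q_1=2·1+0=2
fundamental: x₁=21, y₁=2  (since 441 − 110·4 = 1)
(x_2, y_2) = (21·21 + 110·2·2, 21·2 + 2·21) = (881, 84)
(x_3, y_3) = (21·881 + 110·2·84, 21·84 + 2·881) = (36981, 3526)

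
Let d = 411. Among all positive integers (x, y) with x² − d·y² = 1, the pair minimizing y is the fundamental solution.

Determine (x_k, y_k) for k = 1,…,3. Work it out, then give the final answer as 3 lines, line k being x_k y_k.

49730 2453
4946145799 243975380
491943661118810 24265791292347

√411 → a₀=20, period (3,1,1,1,19,1,1,1,3,40); ℓ=10 even so k=9
step 0: (20, 1)  from 20·(1,0) + (0,1)
…
step 2: (81, 4)  from 1·(61,3) + (20,1)
…
step 5: (4379, 216)  from 19·(223,11) + (142,7)
…
step 7: (8981, 443)  from 1·(4602,227) + (4379,216)
step 8: (13583, 670)  from 1·(8981,443) + (4602,227)
step 9: (49730, 2453)  from 3·(13583,670) + (8981,443)
→ (49730, 2453).  Check: 49730²=2473072900, 411·2453²=2473072899, difference 1.
n=2: (49730,2453)∘(49730,2453) = (49730·49730+411·2453·2453, 49730·2453+2453·49730) = (4946145799,243975380)
n=3: (4946145799,243975380)∘(49730,2453) = (49730·4946145799+411·2453·243975380, 49730·243975380+2453·4946145799) = (491943661118810,24265791292347)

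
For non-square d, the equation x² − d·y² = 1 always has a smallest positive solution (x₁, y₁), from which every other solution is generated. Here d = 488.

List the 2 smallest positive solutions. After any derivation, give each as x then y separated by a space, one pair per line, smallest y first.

243 11
118097 5346

d=488: √d = [22; 11,44] (ℓ=2, even), read p_1/q_1
k=0  a_k=22  p_k/q_k = 22/1
k=1  a_k=11  p_k/q_k = 243/11
fundamental: x₁=243, y₁=11  (since 59049 − 488·121 = 1)
k=2:  x_2 = 243·243+488·11·11 = 118097,  y_2 = 243·11+11·243 = 5346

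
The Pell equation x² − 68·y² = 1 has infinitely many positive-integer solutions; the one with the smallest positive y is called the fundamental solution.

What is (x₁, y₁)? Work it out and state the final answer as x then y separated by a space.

√68 = [8; 4,16, …], period ℓ=2 (even) → k=1
step 0: (8, 1)  from 8·(1,0) + (0,1)
step 1: (33, 4)  from 4·(8,1) + (1,0)
fundamental: x₁=33, y₁=4  (since 1089 − 68·16 = 1)

33 4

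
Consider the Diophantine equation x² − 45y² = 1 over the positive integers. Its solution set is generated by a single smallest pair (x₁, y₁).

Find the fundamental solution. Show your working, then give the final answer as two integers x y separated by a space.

161 24

√45 → a₀=6, period (1,2,2,2,1,12); ℓ=6 even so k=5
step 0: (6, 1)  from 6·(1,0) + (0,1)
step 1: (7, 1)  from 1·(6,1) + (1,0)
step 2: (20, 3)  from 2·(7,1) + (6,1)
step 3: (47, 7)  from 2·(20,3) + (7,1)
step 4: (114, 17)  from 2·(47,7) + (20,3)
step 5: (161, 24)  from 1·(114,17) + (47,7)
→ (161, 24).  Check: 161²=25921, 45·24²=25920, difference 1.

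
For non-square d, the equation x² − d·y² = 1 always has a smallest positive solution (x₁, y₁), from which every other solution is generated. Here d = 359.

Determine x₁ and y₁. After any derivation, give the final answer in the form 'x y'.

√359 → a₀=18, period (1,17,1,36); ℓ=4 even so k=3
i=0: a=18 ⇒ p=18, q=1
i=1: a=1 ⇒ p=19, q=1
i=2: a=17 ⇒ p=341, q=18
i=3: a=1 ⇒ p=360, q=19
→ (360, 19).  Check: 360²=129600, 359·19²=129599, difference 1.

360 19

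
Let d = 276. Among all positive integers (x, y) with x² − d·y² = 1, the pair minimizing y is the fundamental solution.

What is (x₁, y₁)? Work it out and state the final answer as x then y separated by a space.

√276 = [16; 1,1,1,1,2,2,2,1,1,1,1,32, …], period ℓ=12 (even) → k=11
i=0: a=16 ⇒ p=16, q=1
i=1: a=1 ⇒ p=17, q=1
i=2: a=1 ⇒ p=33, q=2
…
i=5: a=2 ⇒ p=216, q=13
i=6: a=2 ⇒ p=515, q=31
i=7: a=2 ⇒ p=1246, q=75
i=8: a=1 ⇒ p=1761, q=106
i=9: a=1 ⇒ p=3007, q=181
i=10: a=1 ⇒ p=4768, q=287
i=11: a=1 ⇒ p=7775, q=468
→ (7775, 468).  Check: 7775²=60450625, 276·468²=60450624, difference 1.

7775 468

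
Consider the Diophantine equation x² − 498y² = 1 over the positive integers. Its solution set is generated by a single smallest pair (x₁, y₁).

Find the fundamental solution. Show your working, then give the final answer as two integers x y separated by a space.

d=498: √d = [22; 3,6,22,6,3,44] (ℓ=6, even), read p_5/q_5
i=0: a=22 ⇒ p=22, q=1
i=1: a=3 ⇒ p=67, q=3
…
i=4: a=6 ⇒ p=56794, q=2545
i=5: a=3 ⇒ p=179777, q=8056
→ (179777, 8056).  Check: 179777²=32319769729, 498·8056²=32319769728, difference 1.

179777 8056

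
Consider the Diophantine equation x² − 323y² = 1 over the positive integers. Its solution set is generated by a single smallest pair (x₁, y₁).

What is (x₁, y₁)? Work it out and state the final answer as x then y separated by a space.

d=323: √d = [17; 1,34] (ℓ=2, even), read p_1/q_1
a_0=17:  p_0=17·1+0=17,  q_0=17·0+1=1
a_1=1:  p_1=1·17+1=18,  q_1=1·1+0=1
fundamental: x₁=18, y₁=1  (since 324 − 323·1 = 1)

18 1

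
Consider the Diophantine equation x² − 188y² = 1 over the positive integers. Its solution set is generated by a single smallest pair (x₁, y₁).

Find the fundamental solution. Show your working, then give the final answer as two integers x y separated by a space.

4607 336

√188 = [13; 1,2,2,6,2,2,1,26, …], period ℓ=8 (even) → k=7
a_0=13:  p_0=13·1+0=13,  q_0=13·0+1=1
a_1=1:  p_1=1·13+1=14,  q_1=1·1+0=1
a_2=2:  p_2=2·14+13=41,  q_2=2·1+1=3
…
a_5=2:  p_5=2·617+96=1330,  q_5=2·45+7=97
a_6=2:  p_6=2·1330+617=3277,  q_6=2·97+45=239
a_7=1:  p_7=1·3277+1330=4607,  q_7=1·239+97=336
→ (4607, 336).  Check: 4607²=21224449, 188·336²=21224448, difference 1.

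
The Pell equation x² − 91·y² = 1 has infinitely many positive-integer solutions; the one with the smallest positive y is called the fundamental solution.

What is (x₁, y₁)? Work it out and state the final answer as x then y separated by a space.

1574 165

[9; 1,1,5,1,5,1,1,18] for √91; ℓ=8 ⇒ convergent index 7
i=0: a=9 ⇒ p=9, q=1
…
i=5: a=5 ⇒ p=725, q=76
i=6: a=1 ⇒ p=849, q=89
i=7: a=1 ⇒ p=1574, q=165
fundamental: x₁=1574, y₁=165  (since 2477476 − 91·27225 = 1)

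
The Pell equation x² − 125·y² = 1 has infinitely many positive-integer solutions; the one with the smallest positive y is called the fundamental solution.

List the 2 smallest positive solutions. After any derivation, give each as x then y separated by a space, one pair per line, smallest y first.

930249 83204
1730726404001 154800875592

√125 = [11; 5,1,1,5,22, …], period ℓ=5 (odd) → k=9
a_0=11:  p_0=11·1+0=11,  q_0=11·0+1=1
…
a_7=1:  p_7=1·76317+15127=91444,  q_7=1·6826+1353=8179
a_8=1:  p_8=1·91444+76317=167761,  q_8=1·8179+6826=15005
a_9=5:  p_9=5·167761+91444=930249,  q_9=5·15005+8179=83204
→ (930249, 83204).  Check: 930249²=865363202001, 125·83204²=865363202000, difference 1.
(x_2, y_2) = (930249·930249 + 125·83204·83204, 930249·83204 + 83204·930249) = (1730726404001, 154800875592)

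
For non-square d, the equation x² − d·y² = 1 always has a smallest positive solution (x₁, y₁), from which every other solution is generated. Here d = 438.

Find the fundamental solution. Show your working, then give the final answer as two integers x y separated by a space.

√438 = [20; 1,12,1,40, …], period ℓ=4 (even) → k=3
k=0  a_k=20  p_k/q_k = 20/1
k=1  a_k=1  p_k/q_k = 21/1
k=2  a_k=12  p_k/q_k = 272/13
k=3  a_k=1  p_k/q_k = 293/14
fundamental: x₁=293, y₁=14  (since 85849 − 438·196 = 1)

293 14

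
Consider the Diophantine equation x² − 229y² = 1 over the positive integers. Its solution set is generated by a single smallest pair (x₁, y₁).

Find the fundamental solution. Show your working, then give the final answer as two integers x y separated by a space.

√229 = [15; 7,1,1,7,30, …], period ℓ=5 (odd) → k=9
k=0  a_k=15  p_k/q_k = 15/1
k=1  a_k=7  p_k/q_k = 106/7
k=2  a_k=1  p_k/q_k = 121/8
…
k=7  a_k=1  p_k/q_k = 413926/27353
k=8  a_k=1  p_k/q_k = 776325/51301
k=9  a_k=7  p_k/q_k = 5848201/386460
fundamental: x₁=5848201, y₁=386460  (since 34201454936401 − 229·149351331600 = 1)

5848201 386460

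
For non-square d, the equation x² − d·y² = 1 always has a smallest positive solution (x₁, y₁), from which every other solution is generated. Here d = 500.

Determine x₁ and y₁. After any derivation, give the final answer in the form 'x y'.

√500 = [22; 2,1,3,2,1,…,1,2,44, …], period ℓ=14 (even) → k=13
i=0: a=22 ⇒ p=22, q=1
…
i=2: a=1 ⇒ p=67, q=3
i=3: a=3 ⇒ p=246, q=11
i=4: a=2 ⇒ p=559, q=25
…
i=6: a=1 ⇒ p=1364, q=61
i=7: a=10 ⇒ p=14445, q=646
i=8: a=1 ⇒ p=15809, q=707
…
i=11: a=3 ⇒ p=259205, q=11592
i=12: a=1 ⇒ p=335522, q=15005
i=13: a=2 ⇒ p=930249, q=41602
→ (930249, 41602).  Check: 930249²=865363202001, 500·41602²=865363202000, difference 1.

930249 41602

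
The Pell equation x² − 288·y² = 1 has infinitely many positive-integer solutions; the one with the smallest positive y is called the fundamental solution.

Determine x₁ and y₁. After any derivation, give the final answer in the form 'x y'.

[16; 1,32] for √288; ℓ=2 ⇒ convergent index 1
a_0=16:  p_0=16·1+0=16,  q_0=16·0+1=1
a_1=1:  p_1=1·16+1=17,  q_1=1·1+0=1
(x₁, y₁) = (17, 1);  17² − 288·1² = 1 ✓

17 1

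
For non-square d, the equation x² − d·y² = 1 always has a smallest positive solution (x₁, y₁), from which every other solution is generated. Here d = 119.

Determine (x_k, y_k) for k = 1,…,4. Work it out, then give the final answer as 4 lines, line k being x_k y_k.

120 11
28799 2640
6911640 633589
1658764801 152058720

[10; 1,9,1,20] for √119; ℓ=4 ⇒ convergent index 3
step 0: (10, 1)  from 10·(1,0) + (0,1)
step 1: (11, 1)  from 1·(10,1) + (1,0)
step 2: (109, 10)  from 9·(11,1) + (10,1)
step 3: (120, 11)  from 1·(109,10) + (11,1)
(x₁, y₁) = (120, 11);  120² − 119·11² = 1 ✓
k=2:  x_2 = 120·120+119·11·11 = 28799,  y_2 = 120·11+11·120 = 2640
k=3:  x_3 = 120·28799+119·11·2640 = 6911640,  y_3 = 120·2640+11·28799 = 633589
k=4:  x_4 = 120·6911640+119·11·633589 = 1658764801,  y_4 = 120·633589+11·6911640 = 152058720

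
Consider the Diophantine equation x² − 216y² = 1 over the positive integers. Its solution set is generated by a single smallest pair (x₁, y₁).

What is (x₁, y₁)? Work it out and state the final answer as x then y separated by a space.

d=216: √d = [14; 1,2,3,2,1,28] (ℓ=6, even), read p_5/q_5
i=0: a=14 ⇒ p=14, q=1
i=1: a=1 ⇒ p=15, q=1
i=2: a=2 ⇒ p=44, q=3
i=3: a=3 ⇒ p=147, q=10
i=4: a=2 ⇒ p=338, q=23
i=5: a=1 ⇒ p=485, q=33
(x₁, y₁) = (485, 33);  485² − 216·33² = 1 ✓

485 33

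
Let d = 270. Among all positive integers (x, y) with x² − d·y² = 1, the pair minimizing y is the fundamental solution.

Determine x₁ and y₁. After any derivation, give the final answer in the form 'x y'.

√270 → a₀=16, period (2,3,6,3,2,32); ℓ=6 even so k=5
k=0  a_k=16  p_k/q_k = 16/1
k=1  a_k=2  p_k/q_k = 33/2
…
k=3  a_k=6  p_k/q_k = 723/44
k=4  a_k=3  p_k/q_k = 2284/139
k=5  a_k=2  p_k/q_k = 5291/322
→ (5291, 322).  Check: 5291²=27994681, 270·322²=27994680, difference 1.

5291 322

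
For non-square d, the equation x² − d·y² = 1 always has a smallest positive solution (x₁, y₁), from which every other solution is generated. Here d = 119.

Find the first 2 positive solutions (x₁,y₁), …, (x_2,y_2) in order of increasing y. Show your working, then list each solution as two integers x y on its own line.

[10; 1,9,1,20] for √119; ℓ=4 ⇒ convergent index 3
step 0: (10, 1)  from 10·(1,0) + (0,1)
…
step 2: (109, 10)  from 9·(11,1) + (10,1)
step 3: (120, 11)  from 1·(109,10) + (11,1)
(x₁, y₁) = (120, 11);  120² − 119·11² = 1 ✓
n=2: (120,11)∘(120,11) = (120·120+119·11·11, 120·11+11·120) = (28799,2640)

120 11
28799 2640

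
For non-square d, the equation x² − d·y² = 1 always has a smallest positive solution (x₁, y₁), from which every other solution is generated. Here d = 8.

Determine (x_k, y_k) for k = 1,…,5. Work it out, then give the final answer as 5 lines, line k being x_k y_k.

3 1
17 6
99 35
577 204
3363 1189

[2; 1,4] for √8; ℓ=2 ⇒ convergent index 1
k=0  a_k=2  p_k/q_k = 2/1
k=1  a_k=1  p_k/q_k = 3/1
→ (3, 1).  Check: 3²=9, 8·1²=8, difference 1.
k=2:  x_2 = 3·3+8·1·1 = 17,  y_2 = 3·1+1·3 = 6
k=3:  x_3 = 3·17+8·1·6 = 99,  y_3 = 3·6+1·17 = 35
k=4:  x_4 = 3·99+8·1·35 = 577,  y_4 = 3·35+1·99 = 204
k=5:  x_5 = 3·577+8·1·204 = 3363,  y_5 = 3·204+1·577 = 1189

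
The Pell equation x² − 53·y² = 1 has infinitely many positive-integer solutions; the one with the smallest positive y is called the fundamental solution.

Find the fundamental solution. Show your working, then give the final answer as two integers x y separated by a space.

66249 9100

√53 = [7; 3,1,1,3,14, …], period ℓ=5 (odd) → k=9
a_0=7:  p_0=7·1+0=7,  q_0=7·0+1=1
…
a_2=1:  p_2=1·22+7=29,  q_2=1·3+1=4
a_3=1:  p_3=1·29+22=51,  q_3=1·4+3=7
…
a_6=3:  p_6=3·2599+182=7979,  q_6=3·357+25=1096
a_7=1:  p_7=1·7979+2599=10578,  q_7=1·1096+357=1453
a_8=1:  p_8=1·10578+7979=18557,  q_8=1·1453+1096=2549
a_9=3:  p_9=3·18557+10578=66249,  q_9=3·2549+1453=9100
→ (66249, 9100).  Check: 66249²=4388930001, 53·9100²=4388930000, difference 1.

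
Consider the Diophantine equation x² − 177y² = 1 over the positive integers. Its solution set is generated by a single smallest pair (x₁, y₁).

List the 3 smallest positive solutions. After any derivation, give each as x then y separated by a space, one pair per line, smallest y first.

[13; 3,3,2,8,2,3,3,26] for √177; ℓ=8 ⇒ convergent index 7
step 0: (13, 1)  from 13·(1,0) + (0,1)
step 1: (40, 3)  from 3·(13,1) + (1,0)
step 2: (133, 10)  from 3·(40,3) + (13,1)
step 3: (306, 23)  from 2·(133,10) + (40,3)
step 4: (2581, 194)  from 8·(306,23) + (133,10)
step 5: (5468, 411)  from 2·(2581,194) + (306,23)
step 6: (18985, 1427)  from 3·(5468,411) + (2581,194)
step 7: (62423, 4692)  from 3·(18985,1427) + (5468,411)
(x₁, y₁) = (62423, 4692);  62423² − 177·4692² = 1 ✓
(62423+4692√177)^2 = 7793261857 + 585777432√177
(62423+4692√177)^3 = 972957569736599 + 73131969270780√177

62423 4692
7793261857 585777432
972957569736599 73131969270780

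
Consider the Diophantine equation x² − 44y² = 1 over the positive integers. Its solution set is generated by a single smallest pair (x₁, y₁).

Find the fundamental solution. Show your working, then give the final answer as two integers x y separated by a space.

199 30

√44 = [6; 1,1,1,2,1,1,1,12, …], period ℓ=8 (even) → k=7
step 0: (6, 1)  from 6·(1,0) + (0,1)
…
step 4: (53, 8)  from 2·(20,3) + (13,2)
step 5: (73, 11)  from 1·(53,8) + (20,3)
step 6: (126, 19)  from 1·(73,11) + (53,8)
step 7: (199, 30)  from 1·(126,19) + (73,11)
→ (199, 30).  Check: 199²=39601, 44·30²=39600, difference 1.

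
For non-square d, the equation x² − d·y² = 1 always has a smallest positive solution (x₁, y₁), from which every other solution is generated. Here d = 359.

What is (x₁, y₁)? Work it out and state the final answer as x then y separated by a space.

360 19

d=359: √d = [18; 1,17,1,36] (ℓ=4, even), read p_3/q_3
i=0: a=18 ⇒ p=18, q=1
i=1: a=1 ⇒ p=19, q=1
i=2: a=17 ⇒ p=341, q=18
i=3: a=1 ⇒ p=360, q=19
fundamental: x₁=360, y₁=19  (since 129600 − 359·361 = 1)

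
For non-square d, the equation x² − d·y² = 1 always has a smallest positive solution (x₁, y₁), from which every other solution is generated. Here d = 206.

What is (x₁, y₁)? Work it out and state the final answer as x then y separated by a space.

d=206: √d = [14; 2,1,5,14,5,1,2,28] (ℓ=8, even), read p_7/q_7
step 0: (14, 1)  from 14·(1,0) + (0,1)
step 1: (29, 2)  from 2·(14,1) + (1,0)
step 2: (43, 3)  from 1·(29,2) + (14,1)
…
step 6: (20998, 1463)  from 1·(17539,1222) + (3459,241)
step 7: (59535, 4148)  from 2·(20998,1463) + (17539,1222)
fundamental: x₁=59535, y₁=4148  (since 3544416225 − 206·17205904 = 1)

59535 4148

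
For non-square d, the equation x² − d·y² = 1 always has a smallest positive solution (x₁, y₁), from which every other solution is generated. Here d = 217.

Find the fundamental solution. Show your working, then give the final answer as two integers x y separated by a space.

[14; 1,2,1,2,1,…,2,1,28] for √217; ℓ=16 ⇒ convergent index 15
step 0: (14, 1)  from 14·(1,0) + (0,1)
…
step 2: (44, 3)  from 2·(15,1) + (14,1)
…
step 6: (383, 26)  from 1·(221,15) + (162,11)
…
step 9: (139163, 9447)  from 9·(15055,1022) + (3668,249)
…
step 11: (293381, 19916)  from 1·(154218,10469) + (139163,9447)
…
step 13: (1034361, 70217)  from 1·(740980,50301) + (293381,19916)
step 14: (2809702, 190735)  from 2·(1034361,70217) + (740980,50301)
step 15: (3844063, 260952)  from 1·(2809702,190735) + (1034361,70217)
→ (3844063, 260952).  Check: 3844063²=14776820347969, 217·260952²=14776820347968, difference 1.

3844063 260952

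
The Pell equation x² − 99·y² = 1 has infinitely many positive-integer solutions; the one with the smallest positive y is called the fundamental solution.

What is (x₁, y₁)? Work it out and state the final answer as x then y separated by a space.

[9; 1,18] for √99; ℓ=2 ⇒ convergent index 1
a_0=9:  p_0=9·1+0=9,  q_0=9·0+1=1
a_1=1:  p_1=1·9+1=10,  q_1=1·1+0=1
(x₁, y₁) = (10, 1);  10² − 99·1² = 1 ✓

10 1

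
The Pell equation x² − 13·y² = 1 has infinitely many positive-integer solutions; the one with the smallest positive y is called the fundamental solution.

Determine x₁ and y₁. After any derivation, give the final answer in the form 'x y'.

649 180

[3; 1,1,1,1,6] for √13; ℓ=5 ⇒ convergent index 9
k=0  a_k=3  p_k/q_k = 3/1
…
k=8  a_k=1  p_k/q_k = 393/109
k=9  a_k=1  p_k/q_k = 649/180
(x₁, y₁) = (649, 180);  649² − 13·180² = 1 ✓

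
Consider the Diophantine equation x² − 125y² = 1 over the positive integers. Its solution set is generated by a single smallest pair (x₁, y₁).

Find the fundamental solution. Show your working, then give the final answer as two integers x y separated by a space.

[11; 5,1,1,5,22] for √125; ℓ=5 ⇒ convergent index 9
step 0: (11, 1)  from 11·(1,0) + (0,1)
step 1: (56, 5)  from 5·(11,1) + (1,0)
step 2: (67, 6)  from 1·(56,5) + (11,1)
…
step 4: (682, 61)  from 5·(123,11) + (67,6)
step 5: (15127, 1353)  from 22·(682,61) + (123,11)
step 6: (76317, 6826)  from 5·(15127,1353) + (682,61)
step 7: (91444, 8179)  from 1·(76317,6826) + (15127,1353)
step 8: (167761, 15005)  from 1·(91444,8179) + (76317,6826)
step 9: (930249, 83204)  from 5·(167761,15005) + (91444,8179)
→ (930249, 83204).  Check: 930249²=865363202001, 125·83204²=865363202000, difference 1.

930249 83204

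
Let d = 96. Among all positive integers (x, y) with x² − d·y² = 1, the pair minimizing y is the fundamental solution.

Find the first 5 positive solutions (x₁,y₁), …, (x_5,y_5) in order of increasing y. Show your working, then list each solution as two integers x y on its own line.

49 5
4801 490
470449 48015
46099201 4704980
4517251249 461040025

√96 → a₀=9, period (1,3,1,18); ℓ=4 even so k=3
a_0=9:  p_0=9·1+0=9,  q_0=9·0+1=1
a_1=1:  p_1=1·9+1=10,  q_1=1·1+0=1
a_2=3:  p_2=3·10+9=39,  q_2=3·1+1=4
a_3=1:  p_3=1·39+10=49,  q_3=1·4+1=5
fundamental: x₁=49, y₁=5  (since 2401 − 96·25 = 1)
k=2:  x_2 = 49·49+96·5·5 = 4801,  y_2 = 49·5+5·49 = 490
k=3:  x_3 = 49·4801+96·5·490 = 470449,  y_3 = 49·490+5·4801 = 48015
k=4:  x_4 = 49·470449+96·5·48015 = 46099201,  y_4 = 49·48015+5·470449 = 4704980
k=5:  x_5 = 49·46099201+96·5·4704980 = 4517251249,  y_5 = 49·4704980+5·46099201 = 461040025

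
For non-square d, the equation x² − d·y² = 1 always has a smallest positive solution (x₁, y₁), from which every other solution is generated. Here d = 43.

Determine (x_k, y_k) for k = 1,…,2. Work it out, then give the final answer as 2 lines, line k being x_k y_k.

√43 = [6; 1,1,3,1,5,1,3,1,1,12, …], period ℓ=10 (even) → k=9
step 0: (6, 1)  from 6·(1,0) + (0,1)
step 1: (7, 1)  from 1·(6,1) + (1,0)
…
step 4: (59, 9)  from 1·(46,7) + (13,2)
step 5: (341, 52)  from 5·(59,9) + (46,7)
step 6: (400, 61)  from 1·(341,52) + (59,9)
…
step 8: (1941, 296)  from 1·(1541,235) + (400,61)
step 9: (3482, 531)  from 1·(1941,296) + (1541,235)
(x₁, y₁) = (3482, 531);  3482² − 43·531² = 1 ✓
n=2: (3482,531)∘(3482,531) = (3482·3482+43·531·531, 3482·531+531·3482) = (24248647,3697884)

3482 531
24248647 3697884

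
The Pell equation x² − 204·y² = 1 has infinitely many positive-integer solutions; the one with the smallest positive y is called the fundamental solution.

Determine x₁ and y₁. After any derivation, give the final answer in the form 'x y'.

√204 → a₀=14, period (3,1,1,6,1,1,3,28); ℓ=8 even so k=7
k=0  a_k=14  p_k/q_k = 14/1
k=1  a_k=3  p_k/q_k = 43/3
k=2  a_k=1  p_k/q_k = 57/4
k=3  a_k=1  p_k/q_k = 100/7
k=4  a_k=6  p_k/q_k = 657/46
k=5  a_k=1  p_k/q_k = 757/53
k=6  a_k=1  p_k/q_k = 1414/99
k=7  a_k=3  p_k/q_k = 4999/350
(x₁, y₁) = (4999, 350);  4999² − 204·350² = 1 ✓

4999 350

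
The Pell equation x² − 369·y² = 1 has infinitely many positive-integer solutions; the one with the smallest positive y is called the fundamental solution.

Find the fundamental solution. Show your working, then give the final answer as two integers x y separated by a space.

d=369: √d = [19; 4,1,3,2,7,4,7,2,3,1,4,38] (ℓ=12, even), read p_11/q_11
k=0  a_k=19  p_k/q_k = 19/1
k=1  a_k=4  p_k/q_k = 77/4
…
k=4  a_k=2  p_k/q_k = 826/43
…
k=9  a_k=3  p_k/q_k = 1364557/71036
k=10  a_k=1  p_k/q_k = 1758061/91521
k=11  a_k=4  p_k/q_k = 8396801/437120
fundamental: x₁=8396801, y₁=437120  (since 70506267033601 − 369·191073894400 = 1)

8396801 437120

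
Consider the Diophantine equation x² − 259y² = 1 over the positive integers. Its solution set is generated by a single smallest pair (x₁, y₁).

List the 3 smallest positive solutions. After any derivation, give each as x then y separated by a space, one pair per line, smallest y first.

847225 52644
1435580401249 89202625800
2432519210895520825 151149389286757356

[16; 10,1,2,3,4,3,2,1,10,32] for √259; ℓ=10 ⇒ convergent index 9
i=0: a=16 ⇒ p=16, q=1
i=1: a=10 ⇒ p=161, q=10
i=2: a=1 ⇒ p=177, q=11
i=3: a=2 ⇒ p=515, q=32
i=4: a=3 ⇒ p=1722, q=107
i=5: a=4 ⇒ p=7403, q=460
i=6: a=3 ⇒ p=23931, q=1487
i=7: a=2 ⇒ p=55265, q=3434
i=8: a=1 ⇒ p=79196, q=4921
i=9: a=10 ⇒ p=847225, q=52644
→ (847225, 52644).  Check: 847225²=717790200625, 259·52644²=717790200624, difference 1.
(x_2, y_2) = (847225·847225 + 259·52644·52644, 847225·52644 + 52644·847225) = (1435580401249, 89202625800)
(x_3, y_3) = (847225·1435580401249 + 259·52644·89202625800, 847225·89202625800 + 52644·1435580401249) = (2432519210895520825, 151149389286757356)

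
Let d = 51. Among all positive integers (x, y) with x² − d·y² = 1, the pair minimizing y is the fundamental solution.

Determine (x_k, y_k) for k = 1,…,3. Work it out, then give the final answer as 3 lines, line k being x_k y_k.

d=51: √d = [7; 7,14] (ℓ=2, even), read p_1/q_1
i=0: a=7 ⇒ p=7, q=1
i=1: a=7 ⇒ p=50, q=7
fundamental: x₁=50, y₁=7  (since 2500 − 51·49 = 1)
(x_2, y_2) = (50·50 + 51·7·7, 50·7 + 7·50) = (4999, 700)
(x_3, y_3) = (50·4999 + 51·7·700, 50·700 + 7·4999) = (499850, 69993)

50 7
4999 700
499850 69993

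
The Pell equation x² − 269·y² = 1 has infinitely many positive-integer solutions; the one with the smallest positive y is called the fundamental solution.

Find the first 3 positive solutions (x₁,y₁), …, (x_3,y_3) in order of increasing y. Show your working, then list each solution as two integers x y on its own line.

13449 820
361751201 22056360
9730383791049 593271970460

d=269: √d = [16; 2,2,32] (ℓ=3, odd), read p_5/q_5
i=0: a=16 ⇒ p=16, q=1
i=1: a=2 ⇒ p=33, q=2
i=2: a=2 ⇒ p=82, q=5
…
i=4: a=2 ⇒ p=5396, q=329
i=5: a=2 ⇒ p=13449, q=820
fundamental: x₁=13449, y₁=820  (since 180875601 − 269·672400 = 1)
(x_2, y_2) = (13449·13449 + 269·820·820, 13449·820 + 820·13449) = (361751201, 22056360)
(x_3, y_3) = (13449·361751201 + 269·820·22056360, 13449·22056360 + 820·361751201) = (9730383791049, 593271970460)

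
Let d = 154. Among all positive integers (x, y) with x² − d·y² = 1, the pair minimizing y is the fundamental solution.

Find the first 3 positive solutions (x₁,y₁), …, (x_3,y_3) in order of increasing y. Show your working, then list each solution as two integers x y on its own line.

21295 1716
906954049 73084440
38627172925615 3112666297884

√154 → a₀=12, period (2,2,3,1,2,1,3,2,2,24); ℓ=10 even so k=9
step 0: (12, 1)  from 12·(1,0) + (0,1)
step 1: (25, 2)  from 2·(12,1) + (1,0)
step 2: (62, 5)  from 2·(25,2) + (12,1)
step 3: (211, 17)  from 3·(62,5) + (25,2)
step 4: (273, 22)  from 1·(211,17) + (62,5)
step 5: (757, 61)  from 2·(273,22) + (211,17)
step 6: (1030, 83)  from 1·(757,61) + (273,22)
…
step 8: (8724, 703)  from 2·(3847,310) + (1030,83)
step 9: (21295, 1716)  from 2·(8724,703) + (3847,310)
→ (21295, 1716).  Check: 21295²=453477025, 154·1716²=453477024, difference 1.
k=2:  x_2 = 21295·21295+154·1716·1716 = 906954049,  y_2 = 21295·1716+1716·21295 = 73084440
k=3:  x_3 = 21295·906954049+154·1716·73084440 = 38627172925615,  y_3 = 21295·73084440+1716·906954049 = 3112666297884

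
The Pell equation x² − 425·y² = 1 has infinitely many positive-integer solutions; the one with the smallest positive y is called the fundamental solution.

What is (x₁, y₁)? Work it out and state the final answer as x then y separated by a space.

143649 6968

d=425: √d = [20; 1,1,1,1,1,1,40] (ℓ=7, odd), read p_13/q_13
i=0: a=20 ⇒ p=20, q=1
…
i=2: a=1 ⇒ p=41, q=2
…
i=7: a=40 ⇒ p=10885, q=528
…
i=9: a=1 ⇒ p=22038, q=1069
i=10: a=1 ⇒ p=33191, q=1610
…
i=12: a=1 ⇒ p=88420, q=4289
i=13: a=1 ⇒ p=143649, q=6968
→ (143649, 6968).  Check: 143649²=20635035201, 425·6968²=20635035200, difference 1.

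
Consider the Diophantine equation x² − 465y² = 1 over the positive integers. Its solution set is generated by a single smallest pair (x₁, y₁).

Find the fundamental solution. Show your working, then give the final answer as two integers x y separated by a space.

d=465: √d = [21; 1,1,3,2,2,2,3,1,1,42] (ℓ=10, even), read p_9/q_9
step 0: (21, 1)  from 21·(1,0) + (0,1)
step 1: (22, 1)  from 1·(21,1) + (1,0)
…
step 3: (151, 7)  from 3·(43,2) + (22,1)
step 4: (345, 16)  from 2·(151,7) + (43,2)
step 5: (841, 39)  from 2·(345,16) + (151,7)
step 6: (2027, 94)  from 2·(841,39) + (345,16)
…
step 8: (8949, 415)  from 1·(6922,321) + (2027,94)
step 9: (15871, 736)  from 1·(8949,415) + (6922,321)
(x₁, y₁) = (15871, 736);  15871² − 465·736² = 1 ✓

15871 736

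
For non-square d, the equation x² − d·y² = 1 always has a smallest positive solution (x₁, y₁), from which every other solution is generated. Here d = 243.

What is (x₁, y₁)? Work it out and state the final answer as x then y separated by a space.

70226 4505

d=243: √d = [15; 1,1,2,3,15,3,2,1,1,30] (ℓ=10, even), read p_9/q_9
a_0=15:  p_0=15·1+0=15,  q_0=15·0+1=1
…
a_3=2:  p_3=2·31+16=78,  q_3=2·2+1=5
a_4=3:  p_4=3·78+31=265,  q_4=3·5+2=17
a_5=15:  p_5=15·265+78=4053,  q_5=15·17+5=260
…
a_7=2:  p_7=2·12424+4053=28901,  q_7=2·797+260=1854
a_8=1:  p_8=1·28901+12424=41325,  q_8=1·1854+797=2651
a_9=1:  p_9=1·41325+28901=70226,  q_9=1·2651+1854=4505
→ (70226, 4505).  Check: 70226²=4931691076, 243·4505²=4931691075, difference 1.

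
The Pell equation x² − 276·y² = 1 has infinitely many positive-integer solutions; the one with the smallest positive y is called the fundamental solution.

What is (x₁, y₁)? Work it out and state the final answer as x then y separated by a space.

7775 468

[16; 1,1,1,1,2,2,2,1,1,1,1,32] for √276; ℓ=12 ⇒ convergent index 11
i=0: a=16 ⇒ p=16, q=1
…
i=7: a=2 ⇒ p=1246, q=75
…
i=10: a=1 ⇒ p=4768, q=287
i=11: a=1 ⇒ p=7775, q=468
fundamental: x₁=7775, y₁=468  (since 60450625 − 276·219024 = 1)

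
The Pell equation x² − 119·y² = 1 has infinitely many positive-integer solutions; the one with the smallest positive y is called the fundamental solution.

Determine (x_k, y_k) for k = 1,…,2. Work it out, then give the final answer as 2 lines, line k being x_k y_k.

120 11
28799 2640

[10; 1,9,1,20] for √119; ℓ=4 ⇒ convergent index 3
k=0  a_k=10  p_k/q_k = 10/1
…
k=2  a_k=9  p_k/q_k = 109/10
k=3  a_k=1  p_k/q_k = 120/11
(x₁, y₁) = (120, 11);  120² − 119·11² = 1 ✓
n=2: (120,11)∘(120,11) = (120·120+119·11·11, 120·11+11·120) = (28799,2640)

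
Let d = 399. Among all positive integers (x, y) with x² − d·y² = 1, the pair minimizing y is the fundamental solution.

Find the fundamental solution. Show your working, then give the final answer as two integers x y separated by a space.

√399 → a₀=19, period (1,38); ℓ=2 even so k=1
i=0: a=19 ⇒ p=19, q=1
i=1: a=1 ⇒ p=20, q=1
→ (20, 1).  Check: 20²=400, 399·1²=399, difference 1.

20 1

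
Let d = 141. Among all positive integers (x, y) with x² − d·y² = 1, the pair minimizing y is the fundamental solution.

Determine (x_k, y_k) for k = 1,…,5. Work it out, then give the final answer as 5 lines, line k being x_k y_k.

d=141: √d = [11; 1,6,1,22] (ℓ=4, even), read p_3/q_3
step 0: (11, 1)  from 11·(1,0) + (0,1)
…
step 2: (83, 7)  from 6·(12,1) + (11,1)
step 3: (95, 8)  from 1·(83,7) + (12,1)
fundamental: x₁=95, y₁=8  (since 9025 − 141·64 = 1)
n=2: (95,8)∘(95,8) = (95·95+141·8·8, 95·8+8·95) = (18049,1520)
n=3: (18049,1520)∘(95,8) = (95·18049+141·8·1520, 95·1520+8·18049) = (3429215,288792)
n=4: (3429215,288792)∘(95,8) = (95·3429215+141·8·288792, 95·288792+8·3429215) = (651532801,54868960)
n=5: (651532801,54868960)∘(95,8) = (95·651532801+141·8·54868960, 95·54868960+8·651532801) = (123787802975,10424813608)

95 8
18049 1520
3429215 288792
651532801 54868960
123787802975 10424813608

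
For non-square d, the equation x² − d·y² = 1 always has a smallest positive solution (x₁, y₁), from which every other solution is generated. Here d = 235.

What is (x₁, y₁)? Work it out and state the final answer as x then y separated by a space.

46 3

√235 → a₀=15, period (3,30); ℓ=2 even so k=1
k=0  a_k=15  p_k/q_k = 15/1
k=1  a_k=3  p_k/q_k = 46/3
fundamental: x₁=46, y₁=3  (since 2116 − 235·9 = 1)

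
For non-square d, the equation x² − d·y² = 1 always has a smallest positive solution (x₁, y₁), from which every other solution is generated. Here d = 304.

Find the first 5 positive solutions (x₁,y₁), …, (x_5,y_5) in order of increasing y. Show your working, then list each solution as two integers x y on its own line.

√304 = [17; 2,3,2,1,1,1,1,1,2,3,2,34, …], period ℓ=12 (even) → k=11
step 0: (17, 1)  from 17·(1,0) + (0,1)
step 1: (35, 2)  from 2·(17,1) + (1,0)
…
step 4: (401, 23)  from 1·(279,16) + (122,7)
step 5: (680, 39)  from 1·(401,23) + (279,16)
…
step 7: (1761, 101)  from 1·(1081,62) + (680,39)
step 8: (2842, 163)  from 1·(1761,101) + (1081,62)
step 9: (7445, 427)  from 2·(2842,163) + (1761,101)
step 10: (25177, 1444)  from 3·(7445,427) + (2842,163)
step 11: (57799, 3315)  from 2·(25177,1444) + (7445,427)
→ (57799, 3315).  Check: 57799²=3340724401, 304·3315²=3340724400, difference 1.
n=2: (57799,3315)∘(57799,3315) = (57799·57799+304·3315·3315, 57799·3315+3315·57799) = (6681448801,383207370)
n=3: (6681448801,383207370)∘(57799,3315) = (57799·6681448801+304·3315·383207370, 57799·383207370+3315·6681448801) = (772362118440199,44298005553945)
n=4: (772362118440199,44298005553945)∘(57799,3315) = (57799·772362118440199+304·3315·44298005553945, 57799·44298005553945+3315·772362118440199) = (89283516160768675201,5120760845641726740)
n=5: (89283516160768675201,5120760845641726740)∘(57799,3315) = (57799·89283516160768675201+304·3315·5120760845641726740, 57799·5120760845641726740+3315·89283516160768675201) = (10320995900380175197444999,591949712190194322136575)

57799 3315
6681448801 383207370
772362118440199 44298005553945
89283516160768675201 5120760845641726740
10320995900380175197444999 591949712190194322136575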